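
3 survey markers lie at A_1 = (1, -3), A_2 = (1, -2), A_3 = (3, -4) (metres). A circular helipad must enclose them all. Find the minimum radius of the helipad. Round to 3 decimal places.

1.414

Side lengths²: A_1A_2² = 1, A_1A_3² = 5, A_2A_3² = 8.
Since A_2A_3² = 8 ≥ 5 + 1 = 6, the angle opposite A_2A_3 is not acute, so the smallest enclosing circle has A_2A_3 as diameter.
Centre = midpoint of A_2A_3 = (2, -3), r² = 8/4 = 2.
r = √2 ≈ 1.414.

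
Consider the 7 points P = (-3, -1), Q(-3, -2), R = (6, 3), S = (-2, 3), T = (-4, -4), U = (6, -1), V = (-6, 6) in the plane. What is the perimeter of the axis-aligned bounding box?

44

Width = max x − min x = 6 − (-6) = 12.
Height = max y − min y = 6 − (-4) = 10.
Perimeter = 2(12 + 10) = 44.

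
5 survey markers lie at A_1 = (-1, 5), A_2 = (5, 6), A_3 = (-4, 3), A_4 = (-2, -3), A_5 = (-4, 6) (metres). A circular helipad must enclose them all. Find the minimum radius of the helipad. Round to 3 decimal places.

The minimum enclosing circle of a finite set is fixed by two of the points (as a diameter) or three (as a circumcircle).
The minimum enclosing circle is determined by three boundary points: A_2, A_4, A_5.
Their circumcentre is (0.5, 41/18) with r² = 5525/162.
The farthest remaining point A_3 is at distance² 3365/162 ≤ 5525/162.
r = √(5525/162) ≈ 5.840.

5.840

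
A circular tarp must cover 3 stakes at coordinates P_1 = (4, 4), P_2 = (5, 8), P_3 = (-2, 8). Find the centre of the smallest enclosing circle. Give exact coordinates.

(1.5, 6.75)

Side lengths²: P_1P_2² = 17, P_1P_3² = 52, P_2P_3² = 49.
Since P_1P_3² = 52 < 49 + 17 = 66, the triangle is acute, so the smallest enclosing circle is the circumcircle.
Circumcentre = (1.5, 6.75), r² = 13.8125.
Centre = (1.5, 6.75).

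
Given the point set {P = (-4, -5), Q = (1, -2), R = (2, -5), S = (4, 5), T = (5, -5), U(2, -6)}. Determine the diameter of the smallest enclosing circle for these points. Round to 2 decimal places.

12.87

The minimum enclosing circle is determined by three boundary points: P, S, T.
Their circumcentre is (0.5, -0.4) with r² = 41.41.
The farthest remaining point U is at distance² 33.61 ≤ 41.41.
Diameter = 2r = 2√(41.41) ≈ 12.87.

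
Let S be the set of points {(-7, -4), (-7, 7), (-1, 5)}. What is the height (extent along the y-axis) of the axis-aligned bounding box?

max y = 7, min y = -4, so height = 11.

11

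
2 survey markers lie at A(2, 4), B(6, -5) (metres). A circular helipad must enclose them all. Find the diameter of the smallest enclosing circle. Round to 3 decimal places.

The smallest circle enclosing two points has them as diameter endpoints.
Centre = midpoint = (4, -0.5); r² = |AB|²/4 = 97/4 = 24.25.
Diameter = 2r = 2√(24.25) ≈ 9.849.

9.849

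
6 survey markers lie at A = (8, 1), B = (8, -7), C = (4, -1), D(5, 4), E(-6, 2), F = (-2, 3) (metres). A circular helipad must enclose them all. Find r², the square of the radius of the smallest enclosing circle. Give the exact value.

A smallest enclosing disk is always determined by at most three of the input points on its boundary.
The farthest pair is B–E with squared distance 277. The circle on this segment as diameter has centre (1, -2.5) and r² = 277/4 = 69.25.
Check A: distance² to centre = 61.25 ≤ 69.25, so it lies inside.
All remaining points lie in this disk, and no smaller disk contains both endpoints, so this is the minimum enclosing circle.

69.25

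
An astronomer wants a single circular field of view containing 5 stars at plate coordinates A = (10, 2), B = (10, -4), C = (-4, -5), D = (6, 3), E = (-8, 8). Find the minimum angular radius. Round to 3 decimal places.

By Welzl's lemma the MEC is supported by two points (diametrically opposite) or three points (on a circumcircle).
The farthest pair is B–E with squared distance 468. The circle on this segment as diameter has centre (1, 2) and r² = 468/4 = 117.
Check A: distance² to centre = 81 ≤ 117, so it lies inside.
All remaining points lie in this disk, and no smaller disk contains both endpoints, so this is the minimum enclosing circle.
r = √117 ≈ 10.817.

10.817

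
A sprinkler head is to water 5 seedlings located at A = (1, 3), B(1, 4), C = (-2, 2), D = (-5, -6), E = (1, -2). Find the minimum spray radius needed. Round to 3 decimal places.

The minimum enclosing circle of a finite set is fixed by two of the points (as a diameter) or three (as a circumcircle).
The farthest pair is B–D with squared distance 136. The circle on this segment as diameter has centre (-2, -1) and r² = 136/4 = 34.
Check A: distance² to centre = 25 ≤ 34, so it lies inside.
All remaining points lie in this disk, and no smaller disk contains both endpoints, so this is the minimum enclosing circle.
r = √34 ≈ 5.831.

5.831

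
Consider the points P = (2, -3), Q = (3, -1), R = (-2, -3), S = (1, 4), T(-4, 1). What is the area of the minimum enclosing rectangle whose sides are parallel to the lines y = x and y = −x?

In coordinates u = x + y, v = x − y the rectangle is axis-aligned; the map (x,y)→(u,v) scales areas by 2.
u-values: -1, 2, -5, 5, -3; range = 5 − (-5) = 10.
v-values: 5, 4, 1, -3, -5; range = 5 − (-5) = 10.
Area = (10 × 10) / 2 = 50.

50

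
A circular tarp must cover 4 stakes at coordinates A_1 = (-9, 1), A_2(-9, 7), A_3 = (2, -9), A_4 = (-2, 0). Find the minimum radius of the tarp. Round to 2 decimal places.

9.71

A smallest enclosing disk is always determined by at most three of the input points on its boundary.
The farthest pair is A_2–A_3 with squared distance 377. The circle on this segment as diameter has centre (-3.5, -1) and r² = 377/4 = 94.25.
Check A_1: distance² to centre = 34.25 ≤ 94.25, so it lies inside.
All remaining points lie in this disk, and no smaller disk contains both endpoints, so this is the minimum enclosing circle.
r = √(94.25) ≈ 9.71.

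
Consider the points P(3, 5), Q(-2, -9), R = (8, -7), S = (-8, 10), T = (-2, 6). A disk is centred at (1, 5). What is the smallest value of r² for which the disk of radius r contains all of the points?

The required radius is the distance from (1, 5) to the farthest point.
Squared distances: 4, 205, 193, 106, 10.
Maximum is 205, attained at Q.

205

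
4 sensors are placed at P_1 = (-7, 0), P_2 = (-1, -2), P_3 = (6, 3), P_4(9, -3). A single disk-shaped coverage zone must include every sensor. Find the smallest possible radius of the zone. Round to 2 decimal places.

The minimum enclosing circle of a finite set is fixed by two of the points (as a diameter) or three (as a circumcircle).
The farthest pair is P_1–P_4 with squared distance 265. The circle on this segment as diameter has centre (1, -1.5) and r² = 265/4 = 66.25.
Check P_2: distance² to centre = 4.25 ≤ 66.25, so it lies inside.
All remaining points lie in this disk, and no smaller disk contains both endpoints, so this is the minimum enclosing circle.
r = √(66.25) ≈ 8.14.

8.14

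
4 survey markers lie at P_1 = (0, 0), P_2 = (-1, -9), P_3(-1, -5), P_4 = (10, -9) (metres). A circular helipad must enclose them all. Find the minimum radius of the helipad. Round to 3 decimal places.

6.768

The minimum enclosing circle of a finite set is fixed by two of the points (as a diameter) or three (as a circumcircle).
The minimum enclosing circle is determined by three boundary points: P_1, P_2, P_4.
Their circumcentre is (4.5, -91/18) with r² = 7421/162.
The farthest remaining point P_3 is at distance² 4901/162 ≤ 7421/162.
r = √(7421/162) ≈ 6.768.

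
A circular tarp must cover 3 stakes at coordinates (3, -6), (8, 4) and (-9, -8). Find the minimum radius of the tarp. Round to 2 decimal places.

10.40

Call the three points A, B, C in the order given.
Side lengths²: AB² = 125, AC² = 148, BC² = 433.
Since BC² = 433 ≥ 148 + 125 = 273, the angle opposite BC is not acute, so the smallest enclosing circle has BC as diameter.
Centre = midpoint of BC = (-0.5, -2), r² = 433/4 = 108.25.
r = √(108.25) ≈ 10.40.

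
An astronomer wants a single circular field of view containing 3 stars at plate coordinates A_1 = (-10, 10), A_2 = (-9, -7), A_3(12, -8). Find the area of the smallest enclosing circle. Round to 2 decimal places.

Side lengths²: A_1A_2² = 290, A_1A_3² = 808, A_2A_3² = 442.
Since A_1A_3² = 808 ≥ 442 + 290 = 732, the angle opposite A_1A_3 is not acute, so the smallest enclosing circle has A_1A_3 as diameter.
Centre = midpoint of A_1A_3 = (1, 1), r² = 808/4 = 202.
Area = π·r² = π·202 ≈ 634.60.

634.60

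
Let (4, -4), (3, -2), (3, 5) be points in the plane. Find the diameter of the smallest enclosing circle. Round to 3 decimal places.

9.055

Call the three points A, B, C in the order given.
Side lengths²: AB² = 5, AC² = 82, BC² = 49.
Since AC² = 82 ≥ 49 + 5 = 54, the angle opposite AC is not acute, so the smallest enclosing circle has AC as diameter.
Centre = midpoint of AC = (3.5, 0.5), r² = 82/4 = 20.5.
Diameter = 2r = 2√(20.5) ≈ 9.055.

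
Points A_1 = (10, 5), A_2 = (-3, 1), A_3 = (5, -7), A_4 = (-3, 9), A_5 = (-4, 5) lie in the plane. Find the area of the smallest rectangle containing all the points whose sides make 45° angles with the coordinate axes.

204

In coordinates u = x + y, v = x − y the rectangle is axis-aligned; the map (x,y)→(u,v) scales areas by 2.
u-values: 15, -2, -2, 6, 1; range = 15 − (-2) = 17.
v-values: 5, -4, 12, -12, -9; range = 12 − (-12) = 24.
Area = (17 × 24) / 2 = 204.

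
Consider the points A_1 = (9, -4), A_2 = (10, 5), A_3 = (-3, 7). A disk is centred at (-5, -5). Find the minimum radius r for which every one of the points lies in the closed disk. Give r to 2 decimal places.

The required radius is the distance from (-5, -5) to the farthest point.
Squared distances: 197, 325, 148.
Maximum is 325, attained at A_2.
r = √325 ≈ 18.03.

18.03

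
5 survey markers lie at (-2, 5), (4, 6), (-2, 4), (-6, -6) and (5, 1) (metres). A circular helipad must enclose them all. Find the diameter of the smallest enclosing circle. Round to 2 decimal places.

15.62

By Welzl's lemma the MEC is supported by two points (diametrically opposite) or three points (on a circumcircle).
The farthest pair is (4, 6)–(-6, -6) with squared distance 244. The circle on this segment as diameter has centre (-1, 0) and r² = 244/4 = 61.
Check (-2, 5): distance² to centre = 26 ≤ 61, so it lies inside.
All remaining points lie in this disk, and no smaller disk contains both endpoints, so this is the minimum enclosing circle.
Diameter = 2r = 2√61 ≈ 15.62.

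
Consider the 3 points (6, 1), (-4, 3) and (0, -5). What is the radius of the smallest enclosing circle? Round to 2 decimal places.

Call the three points A, B, C in the order given.
Side lengths²: AB² = 104, AC² = 72, BC² = 80.
Since AB² = 104 < 80 + 72 = 152, the triangle is acute, so the smallest enclosing circle is the circumcircle.
Circumcentre = (2/3, 1/3), r² = 260/9.
r = √(260/9) ≈ 5.37.

5.37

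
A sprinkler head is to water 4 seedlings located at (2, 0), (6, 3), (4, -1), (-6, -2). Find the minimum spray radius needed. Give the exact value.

By Welzl's lemma the MEC is supported by two points (diametrically opposite) or three points (on a circumcircle).
The farthest pair is (6, 3)–(-6, -2) with squared distance 169. The circle on this segment as diameter has centre (0, 0.5) and r² = 169/4 = 42.25.
Check (2, 0): distance² to centre = 4.25 ≤ 42.25, so it lies inside.
All remaining points lie in this disk, and no smaller disk contains both endpoints, so this is the minimum enclosing circle.
r = √(42.25) = 6.5.

6.5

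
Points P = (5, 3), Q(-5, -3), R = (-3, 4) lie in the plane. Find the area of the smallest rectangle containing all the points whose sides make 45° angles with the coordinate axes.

In coordinates u = x + y, v = x − y the rectangle is axis-aligned; the map (x,y)→(u,v) scales areas by 2.
u-values: 8, -8, 1; range = 8 − (-8) = 16.
v-values: 2, -2, -7; range = 2 − (-7) = 9.
Area = (16 × 9) / 2 = 72.

72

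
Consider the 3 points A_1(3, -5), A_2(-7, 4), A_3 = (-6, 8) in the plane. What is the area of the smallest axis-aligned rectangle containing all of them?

x ranges over [-7, 3], width 10.
y ranges over [-5, 8], height 13.
Area = 10 × 13 = 130.

130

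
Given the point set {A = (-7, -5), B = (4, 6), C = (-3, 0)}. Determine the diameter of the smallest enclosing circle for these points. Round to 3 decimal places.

Side lengths²: AB² = 242, AC² = 41, BC² = 85.
Since AB² = 242 ≥ 85 + 41 = 126, the angle opposite AB is not acute, so the smallest enclosing circle has AB as diameter.
Centre = midpoint of AB = (-1.5, 0.5), r² = 242/4 = 60.5.
Diameter = 2r = 2√(60.5) ≈ 15.556.

15.556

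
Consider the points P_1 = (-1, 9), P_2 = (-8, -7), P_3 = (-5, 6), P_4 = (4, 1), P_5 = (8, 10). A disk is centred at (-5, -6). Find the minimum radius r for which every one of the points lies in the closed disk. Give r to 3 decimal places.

The required radius is the distance from (-5, -6) to the farthest point.
Squared distances: 241, 10, 144, 130, 425.
Maximum is 425, attained at P_5.
r = √425 ≈ 20.616.

20.616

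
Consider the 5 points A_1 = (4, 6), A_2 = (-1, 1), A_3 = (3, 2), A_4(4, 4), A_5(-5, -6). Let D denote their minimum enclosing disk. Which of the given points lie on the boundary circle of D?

By Welzl's lemma the MEC is supported by two points (diametrically opposite) or three points (on a circumcircle).
The farthest pair is A_1–A_5 with squared distance 225. The circle on this segment as diameter has centre (-0.5, 0) and r² = 225/4 = 56.25.
Check A_2: distance² to centre = 1.25 ≤ 56.25, so it lies inside.
All remaining points lie in this disk, and no smaller disk contains both endpoints, so this is the minimum enclosing circle.
The points at distance exactly r from the centre are A_1, A_5 — 2 points.

A_1, A_5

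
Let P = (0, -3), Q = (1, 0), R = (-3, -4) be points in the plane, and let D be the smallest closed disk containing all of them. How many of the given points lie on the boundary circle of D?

Side lengths²: PQ² = 10, PR² = 10, QR² = 32.
Since QR² = 32 ≥ 10 + 10 = 20, the angle opposite QR is not acute, so the smallest enclosing circle has QR as diameter.
Centre = midpoint of QR = (-1, -2), r² = 32/4 = 8.
The points at distance exactly r from the centre are Q, R — 2 points.

2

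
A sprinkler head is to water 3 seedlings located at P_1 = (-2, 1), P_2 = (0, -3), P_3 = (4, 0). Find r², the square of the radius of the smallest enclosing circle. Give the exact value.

4625/484

Side lengths²: P_1P_2² = 20, P_1P_3² = 37, P_2P_3² = 25.
Since P_1P_3² = 37 < 25 + 20 = 45, the triangle is acute, so the smallest enclosing circle is the circumcircle.
Circumcentre = (10/11, -1/22), r² = 4625/484.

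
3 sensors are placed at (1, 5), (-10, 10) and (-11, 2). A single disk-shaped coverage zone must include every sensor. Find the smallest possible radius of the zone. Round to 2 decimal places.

Call the three points A, B, C in the order given.
Side lengths²: AB² = 146, AC² = 153, BC² = 65.
Since AC² = 153 < 146 + 65 = 211, the triangle is acute, so the smallest enclosing circle is the circumcircle.
Circumcentre = (-339/62, 333/62), r² = 80665/1922.
r = √(80665/1922) ≈ 6.48.

6.48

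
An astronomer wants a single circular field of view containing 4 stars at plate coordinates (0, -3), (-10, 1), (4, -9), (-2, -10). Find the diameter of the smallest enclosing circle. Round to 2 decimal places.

The minimum enclosing circle of a finite set is fixed by two of the points (as a diameter) or three (as a circumcircle).
The farthest pair is (-10, 1)–(4, -9) with squared distance 296. The circle on this segment as diameter has centre (-3, -4) and r² = 296/4 = 74.
Check (0, -3): distance² to centre = 10 ≤ 74, so it lies inside.
All remaining points lie in this disk, and no smaller disk contains both endpoints, so this is the minimum enclosing circle.
Diameter = 2r = 2√74 ≈ 17.20.

17.20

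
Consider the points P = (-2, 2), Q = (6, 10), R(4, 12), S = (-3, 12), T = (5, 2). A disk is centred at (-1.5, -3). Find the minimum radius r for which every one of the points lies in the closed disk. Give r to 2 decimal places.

15.98

The required radius is the distance from (-1.5, -3) to the farthest point.
Squared distances: 25.25, 225.25, 255.25, 227.25, 67.25.
Maximum is 255.25, attained at R.
r = √(255.25) ≈ 15.98.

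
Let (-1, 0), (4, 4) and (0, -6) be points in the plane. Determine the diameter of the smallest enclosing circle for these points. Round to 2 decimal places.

Call the three points A, B, C in the order given.
Side lengths²: AB² = 41, AC² = 37, BC² = 116.
Since BC² = 116 ≥ 41 + 37 = 78, the angle opposite BC is not acute, so the smallest enclosing circle has BC as diameter.
Centre = midpoint of BC = (2, -1), r² = 116/4 = 29.
Diameter = 2r = 2√29 ≈ 10.77.

10.77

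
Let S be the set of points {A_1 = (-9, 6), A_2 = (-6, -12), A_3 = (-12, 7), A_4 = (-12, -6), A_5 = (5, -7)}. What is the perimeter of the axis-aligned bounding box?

Width = max x − min x = 5 − (-12) = 17.
Height = max y − min y = 7 − (-12) = 19.
Perimeter = 2(17 + 19) = 72.

72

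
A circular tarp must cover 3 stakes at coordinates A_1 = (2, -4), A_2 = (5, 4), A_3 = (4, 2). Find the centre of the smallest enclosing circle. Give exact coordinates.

(3.5, 0)

Side lengths²: A_1A_2² = 73, A_1A_3² = 40, A_2A_3² = 5.
Since A_1A_2² = 73 ≥ 40 + 5 = 45, the angle opposite A_1A_2 is not acute, so the smallest enclosing circle has A_1A_2 as diameter.
Centre = midpoint of A_1A_2 = (3.5, 0), r² = 73/4 = 18.25.
Centre = (3.5, 0).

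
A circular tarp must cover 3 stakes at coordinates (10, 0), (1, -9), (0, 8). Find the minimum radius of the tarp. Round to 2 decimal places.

Call the three points A, B, C in the order given.
Side lengths²: AB² = 162, AC² = 164, BC² = 290.
Since BC² = 290 < 164 + 162 = 326, the triangle is acute, so the smallest enclosing circle is the circumcircle.
Circumcentre = (13/9, -4/9), r² = 5945/81.
r = √(5945/81) ≈ 8.57.

8.57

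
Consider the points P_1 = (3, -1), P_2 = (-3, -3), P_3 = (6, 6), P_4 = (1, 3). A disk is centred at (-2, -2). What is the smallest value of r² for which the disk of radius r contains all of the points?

The required radius is the distance from (-2, -2) to the farthest point.
Squared distances: 26, 2, 128, 34.
Maximum is 128, attained at P_3.

128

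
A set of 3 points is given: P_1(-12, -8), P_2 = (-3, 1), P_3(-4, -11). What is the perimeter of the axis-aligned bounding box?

Width = max x − min x = -3 − (-12) = 9.
Height = max y − min y = 1 − (-11) = 12.
Perimeter = 2(9 + 12) = 42.

42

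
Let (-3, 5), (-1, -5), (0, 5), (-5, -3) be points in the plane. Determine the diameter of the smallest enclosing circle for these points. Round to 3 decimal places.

10.249

The minimum enclosing circle is determined by three boundary points: (-3, 5), (-1, -5), (0, 5).
Their circumcentre is (-1.5, 0.1) with r² = 26.26.
The farthest remaining point (-5, -3) is at distance² 21.86 ≤ 26.26.
Diameter = 2r = 2√(26.26) ≈ 10.249.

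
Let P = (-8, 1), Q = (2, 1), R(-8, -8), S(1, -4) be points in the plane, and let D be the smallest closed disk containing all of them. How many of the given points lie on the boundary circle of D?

The farthest pair is Q–R with squared distance 181. The circle on this segment as diameter has centre (-3, -3.5) and r² = 181/4 = 45.25.
Check P: distance² to centre = 45.25 ≤ 45.25, so it lies inside.
All remaining points lie in this disk, and no smaller disk contains both endpoints, so this is the minimum enclosing circle.
The points at distance exactly r from the centre are P, Q, R — 3 points.

3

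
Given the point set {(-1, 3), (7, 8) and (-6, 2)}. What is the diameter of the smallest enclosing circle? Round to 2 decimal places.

14.32

Call the three points A, B, C in the order given.
Side lengths²: AB² = 89, AC² = 26, BC² = 205.
Since BC² = 205 ≥ 89 + 26 = 115, the angle opposite BC is not acute, so the smallest enclosing circle has BC as diameter.
Centre = midpoint of BC = (0.5, 5), r² = 205/4 = 51.25.
Diameter = 2r = 2√(51.25) ≈ 14.32.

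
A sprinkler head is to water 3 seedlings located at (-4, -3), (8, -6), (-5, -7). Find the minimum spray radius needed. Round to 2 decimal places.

6.52

Call the three points A, B, C in the order given.
Side lengths²: AB² = 153, AC² = 17, BC² = 170.
Since BC² = 170 ≥ 153 + 17 = 170, the angle opposite BC is not acute, so the smallest enclosing circle has BC as diameter.
Centre = midpoint of BC = (1.5, -6.5), r² = 170/4 = 42.5.
r = √(42.5) ≈ 6.52.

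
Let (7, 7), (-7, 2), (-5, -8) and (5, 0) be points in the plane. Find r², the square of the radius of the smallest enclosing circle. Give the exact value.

92.25

A smallest enclosing disk is always determined by at most three of the input points on its boundary.
The farthest pair is (7, 7)–(-5, -8) with squared distance 369. The circle on this segment as diameter has centre (1, -0.5) and r² = 369/4 = 92.25.
Check (-7, 2): distance² to centre = 70.25 ≤ 92.25, so it lies inside.
All remaining points lie in this disk, and no smaller disk contains both endpoints, so this is the minimum enclosing circle.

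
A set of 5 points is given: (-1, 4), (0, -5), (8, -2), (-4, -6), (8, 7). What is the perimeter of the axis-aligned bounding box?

Width = max x − min x = 8 − (-4) = 12.
Height = max y − min y = 7 − (-6) = 13.
Perimeter = 2(12 + 13) = 50.

50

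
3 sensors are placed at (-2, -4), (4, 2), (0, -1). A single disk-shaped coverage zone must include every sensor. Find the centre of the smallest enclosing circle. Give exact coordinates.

(1, -1)

Call the three points A, B, C in the order given.
Side lengths²: AB² = 72, AC² = 13, BC² = 25.
Since AB² = 72 ≥ 25 + 13 = 38, the angle opposite AB is not acute, so the smallest enclosing circle has AB as diameter.
Centre = midpoint of AB = (1, -1), r² = 72/4 = 18.
Centre = (1, -1).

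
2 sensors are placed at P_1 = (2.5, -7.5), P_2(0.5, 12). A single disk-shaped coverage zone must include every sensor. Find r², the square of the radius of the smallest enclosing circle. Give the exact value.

The smallest circle enclosing two points has them as diameter endpoints.
Centre = midpoint = (1.5, 2.25); r² = |P_1P_2|²/4 = 384.25/4 = 96.0625.

96.0625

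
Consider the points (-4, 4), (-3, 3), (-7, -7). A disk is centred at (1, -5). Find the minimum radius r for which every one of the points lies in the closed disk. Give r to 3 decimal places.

The required radius is the distance from (1, -5) to the farthest point.
Squared distances: 106, 80, 68.
Maximum is 106, attained at (-4, 4).
r = √106 ≈ 10.296.

10.296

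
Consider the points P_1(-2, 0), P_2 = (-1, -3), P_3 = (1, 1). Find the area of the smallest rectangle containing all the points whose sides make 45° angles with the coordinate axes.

12

In coordinates u = x + y, v = x − y the rectangle is axis-aligned; the map (x,y)→(u,v) scales areas by 2.
u-values: -2, -4, 2; range = 2 − (-4) = 6.
v-values: -2, 2, 0; range = 2 − (-2) = 4.
Area = (6 × 4) / 2 = 12.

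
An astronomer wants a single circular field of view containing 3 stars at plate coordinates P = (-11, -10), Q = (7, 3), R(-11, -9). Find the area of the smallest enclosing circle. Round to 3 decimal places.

387.201

Side lengths²: PQ² = 493, PR² = 1, QR² = 468.
Since PQ² = 493 ≥ 468 + 1 = 469, the angle opposite PQ is not acute, so the smallest enclosing circle has PQ as diameter.
Centre = midpoint of PQ = (-2, -3.5), r² = 493/4 = 123.25.
Area = π·r² = π·123.25 ≈ 387.201.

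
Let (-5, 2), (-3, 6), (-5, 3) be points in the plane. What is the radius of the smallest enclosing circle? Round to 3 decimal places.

2.236

Call the three points A, B, C in the order given.
Side lengths²: AB² = 20, AC² = 1, BC² = 13.
Since AB² = 20 ≥ 13 + 1 = 14, the angle opposite AB is not acute, so the smallest enclosing circle has AB as diameter.
Centre = midpoint of AB = (-4, 4), r² = 20/4 = 5.
r = √5 ≈ 2.236.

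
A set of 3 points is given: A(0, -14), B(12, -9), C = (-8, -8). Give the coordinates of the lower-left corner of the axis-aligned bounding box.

x-range [-8, 12], y-range [-14, -8].
The lower-left corner is (-8, -14).

(-8, -14)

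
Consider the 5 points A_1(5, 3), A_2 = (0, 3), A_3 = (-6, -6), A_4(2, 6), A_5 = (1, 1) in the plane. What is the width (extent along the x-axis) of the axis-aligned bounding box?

11

max x = 5, min x = -6, so width = 11.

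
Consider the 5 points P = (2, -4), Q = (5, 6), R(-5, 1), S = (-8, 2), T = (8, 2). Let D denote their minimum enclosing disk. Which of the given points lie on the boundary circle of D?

S, T

A smallest enclosing disk is always determined by at most three of the input points on its boundary.
The farthest pair is S–T with squared distance 256. The circle on this segment as diameter has centre (0, 2) and r² = 256/4 = 64.
Check P: distance² to centre = 40 ≤ 64, so it lies inside.
All remaining points lie in this disk, and no smaller disk contains both endpoints, so this is the minimum enclosing circle.
The points at distance exactly r from the centre are S, T — 2 points.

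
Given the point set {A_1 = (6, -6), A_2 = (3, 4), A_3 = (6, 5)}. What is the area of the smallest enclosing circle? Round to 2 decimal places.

Side lengths²: A_1A_2² = 109, A_1A_3² = 121, A_2A_3² = 10.
Since A_1A_3² = 121 ≥ 109 + 10 = 119, the angle opposite A_1A_3 is not acute, so the smallest enclosing circle has A_1A_3 as diameter.
Centre = midpoint of A_1A_3 = (6, -0.5), r² = 121/4 = 30.25.
Area = π·r² = π·30.25 ≈ 95.03.

95.03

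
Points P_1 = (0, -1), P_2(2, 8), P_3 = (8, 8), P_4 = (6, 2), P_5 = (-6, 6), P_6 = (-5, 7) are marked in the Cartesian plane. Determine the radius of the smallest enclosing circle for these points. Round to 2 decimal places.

7.14

By Welzl's lemma the MEC is supported by two points (diametrically opposite) or three points (on a circumcircle).
The minimum enclosing circle is determined by three boundary points: P_1, P_3, P_5.
Their circumcentre is (25/22, 133/22) with r² = 12325/242.
The farthest remaining point P_4 is at distance² 9685/242 ≤ 12325/242.
r = √(12325/242) ≈ 7.14.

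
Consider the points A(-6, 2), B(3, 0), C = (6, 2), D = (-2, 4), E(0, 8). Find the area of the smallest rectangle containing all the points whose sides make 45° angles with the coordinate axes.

72

In coordinates u = x + y, v = x − y the rectangle is axis-aligned; the map (x,y)→(u,v) scales areas by 2.
u-values: -4, 3, 8, 2, 8; range = 8 − (-4) = 12.
v-values: -8, 3, 4, -6, -8; range = 4 − (-8) = 12.
Area = (12 × 12) / 2 = 72.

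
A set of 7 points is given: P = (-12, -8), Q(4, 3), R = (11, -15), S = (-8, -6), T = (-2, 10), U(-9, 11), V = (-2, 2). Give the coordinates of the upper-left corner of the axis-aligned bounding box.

x-range [-12, 11], y-range [-15, 11].
The upper-left corner is (-12, 11).

(-12, 11)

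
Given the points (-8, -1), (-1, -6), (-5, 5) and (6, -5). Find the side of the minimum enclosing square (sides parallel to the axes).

14

The bounding box has width 14 and height 11.
An axis-aligned square enclosing the set must have side ≥ max(width, height).
So the minimum side is max(14, 11) = 14.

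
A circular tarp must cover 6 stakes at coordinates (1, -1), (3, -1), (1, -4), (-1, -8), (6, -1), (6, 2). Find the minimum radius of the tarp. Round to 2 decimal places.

6.10

The minimum enclosing circle of a finite set is fixed by two of the points (as a diameter) or three (as a circumcircle).
The farthest pair is (-1, -8)–(6, 2) with squared distance 149. The circle on this segment as diameter has centre (2.5, -3) and r² = 149/4 = 37.25.
Check (1, -1): distance² to centre = 6.25 ≤ 37.25, so it lies inside.
All remaining points lie in this disk, and no smaller disk contains both endpoints, so this is the minimum enclosing circle.
r = √(37.25) ≈ 6.10.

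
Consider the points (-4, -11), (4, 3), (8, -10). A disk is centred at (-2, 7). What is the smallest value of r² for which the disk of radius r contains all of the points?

The required radius is the distance from (-2, 7) to the farthest point.
Squared distances: 328, 52, 389.
Maximum is 389, attained at (8, -10).

389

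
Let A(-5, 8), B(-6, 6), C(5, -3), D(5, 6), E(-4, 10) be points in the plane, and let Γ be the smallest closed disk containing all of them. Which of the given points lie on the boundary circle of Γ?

C, E

A smallest enclosing disk is always determined by at most three of the input points on its boundary.
The farthest pair is C–E with squared distance 250. The circle on this segment as diameter has centre (0.5, 3.5) and r² = 250/4 = 62.5.
Check A: distance² to centre = 50.5 ≤ 62.5, so it lies inside.
All remaining points lie in this disk, and no smaller disk contains both endpoints, so this is the minimum enclosing circle.
The points at distance exactly r from the centre are C, E — 2 points.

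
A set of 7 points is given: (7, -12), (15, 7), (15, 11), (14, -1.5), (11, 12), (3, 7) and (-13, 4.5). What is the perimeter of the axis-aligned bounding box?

104

Width = max x − min x = 15 − (-13) = 28.
Height = max y − min y = 12 − (-12) = 24.
Perimeter = 2(28 + 24) = 104.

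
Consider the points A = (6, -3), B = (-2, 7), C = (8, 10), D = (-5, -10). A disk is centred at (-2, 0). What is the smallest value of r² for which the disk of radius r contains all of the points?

The required radius is the distance from (-2, 0) to the farthest point.
Squared distances: 73, 49, 200, 109.
Maximum is 200, attained at C.

200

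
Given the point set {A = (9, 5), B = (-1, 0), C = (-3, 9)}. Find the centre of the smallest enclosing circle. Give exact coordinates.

Side lengths²: AB² = 125, AC² = 160, BC² = 85.
Since AC² = 160 < 125 + 85 = 210, the triangle is acute, so the smallest enclosing circle is the circumcircle.
Circumcentre = (2.5, 5.5), r² = 42.5.
Centre = (2.5, 5.5).

(2.5, 5.5)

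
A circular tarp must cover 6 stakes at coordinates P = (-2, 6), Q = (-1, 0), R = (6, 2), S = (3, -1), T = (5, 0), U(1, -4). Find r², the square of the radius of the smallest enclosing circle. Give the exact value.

A smallest enclosing disk is always determined by at most three of the input points on its boundary.
The minimum enclosing circle is determined by three boundary points: P, R, U.
Their circumcentre is (23/34, 23/17) with r² = 33245/1156.
The farthest remaining point T is at distance² 23725/1156 ≤ 33245/1156.

33245/1156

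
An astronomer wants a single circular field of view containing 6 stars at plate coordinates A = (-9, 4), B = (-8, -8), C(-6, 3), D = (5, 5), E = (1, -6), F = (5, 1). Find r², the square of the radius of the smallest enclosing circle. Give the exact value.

28565/338

A smallest enclosing disk is always determined by at most three of the input points on its boundary.
The minimum enclosing circle is determined by three boundary points: A, B, D.
Their circumcentre is (-41/26, -37/26) with r² = 28565/338.
The farthest remaining point F is at distance² 16605/338 ≤ 28565/338.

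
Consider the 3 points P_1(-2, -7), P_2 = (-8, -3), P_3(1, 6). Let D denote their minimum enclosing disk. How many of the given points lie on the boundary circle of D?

Side lengths²: P_1P_2² = 52, P_1P_3² = 178, P_2P_3² = 162.
Since P_1P_3² = 178 < 162 + 52 = 214, the triangle is acute, so the smallest enclosing circle is the circumcircle.
Circumcentre = (-1.8, -0.2), r² = 46.28.
The points at distance exactly r from the centre are P_1, P_2, P_3 — 3 points.

3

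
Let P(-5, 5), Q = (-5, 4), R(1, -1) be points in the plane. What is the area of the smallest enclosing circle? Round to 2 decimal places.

56.55

Side lengths²: PQ² = 1, PR² = 72, QR² = 61.
Since PR² = 72 ≥ 61 + 1 = 62, the angle opposite PR is not acute, so the smallest enclosing circle has PR as diameter.
Centre = midpoint of PR = (-2, 2), r² = 72/4 = 18.
Area = π·r² = π·18 ≈ 56.55.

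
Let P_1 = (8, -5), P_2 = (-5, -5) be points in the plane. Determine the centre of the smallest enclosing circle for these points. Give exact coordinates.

(1.5, -5)

The smallest circle enclosing two points has them as diameter endpoints.
Centre = midpoint = (1.5, -5); r² = |P_1P_2|²/4 = 169/4 = 42.25.
Centre = (1.5, -5).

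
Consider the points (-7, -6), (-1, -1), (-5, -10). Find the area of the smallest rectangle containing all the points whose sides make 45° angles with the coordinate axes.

In coordinates u = x + y, v = x − y the rectangle is axis-aligned; the map (x,y)→(u,v) scales areas by 2.
u-values: -13, -2, -15; range = -2 − (-15) = 13.
v-values: -1, 0, 5; range = 5 − (-1) = 6.
Area = (13 × 6) / 2 = 39.

39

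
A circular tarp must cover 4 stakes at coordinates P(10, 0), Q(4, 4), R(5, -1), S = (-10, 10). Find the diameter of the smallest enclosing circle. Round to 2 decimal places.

A smallest enclosing disk is always determined by at most three of the input points on its boundary.
The farthest pair is P–S with squared distance 500. The circle on this segment as diameter has centre (0, 5) and r² = 500/4 = 125.
Check Q: distance² to centre = 17 ≤ 125, so it lies inside.
All remaining points lie in this disk, and no smaller disk contains both endpoints, so this is the minimum enclosing circle.
Diameter = 2r = 2√125 ≈ 22.36.

22.36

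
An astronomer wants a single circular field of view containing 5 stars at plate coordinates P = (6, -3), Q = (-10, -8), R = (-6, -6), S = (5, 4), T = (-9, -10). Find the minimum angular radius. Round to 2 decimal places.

9.90

The minimum enclosing circle of a finite set is fixed by two of the points (as a diameter) or three (as a circumcircle).
The farthest pair is S–T with squared distance 392. The circle on this segment as diameter has centre (-2, -3) and r² = 392/4 = 98.
Check P: distance² to centre = 64 ≤ 98, so it lies inside.
All remaining points lie in this disk, and no smaller disk contains both endpoints, so this is the minimum enclosing circle.
r = √98 ≈ 9.90.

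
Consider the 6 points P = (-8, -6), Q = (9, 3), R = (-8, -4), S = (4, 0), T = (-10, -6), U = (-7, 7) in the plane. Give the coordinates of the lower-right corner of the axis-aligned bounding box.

(9, -6)

x-range [-10, 9], y-range [-6, 7].
The lower-right corner is (9, -6).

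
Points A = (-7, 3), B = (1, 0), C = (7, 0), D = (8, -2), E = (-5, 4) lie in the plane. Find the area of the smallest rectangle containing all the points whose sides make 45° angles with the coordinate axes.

In coordinates u = x + y, v = x − y the rectangle is axis-aligned; the map (x,y)→(u,v) scales areas by 2.
u-values: -4, 1, 7, 6, -1; range = 7 − (-4) = 11.
v-values: -10, 1, 7, 10, -9; range = 10 − (-10) = 20.
Area = (11 × 20) / 2 = 110.

110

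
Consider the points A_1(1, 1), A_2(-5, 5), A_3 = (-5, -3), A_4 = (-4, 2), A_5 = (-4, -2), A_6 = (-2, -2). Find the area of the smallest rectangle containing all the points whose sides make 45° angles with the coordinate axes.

50

In coordinates u = x + y, v = x − y the rectangle is axis-aligned; the map (x,y)→(u,v) scales areas by 2.
u-values: 2, 0, -8, -2, -6, -4; range = 2 − (-8) = 10.
v-values: 0, -10, -2, -6, -2, 0; range = 0 − (-10) = 10.
Area = (10 × 10) / 2 = 50.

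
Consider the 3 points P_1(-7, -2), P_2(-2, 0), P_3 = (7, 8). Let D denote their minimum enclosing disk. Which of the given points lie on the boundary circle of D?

Side lengths²: P_1P_2² = 29, P_1P_3² = 296, P_2P_3² = 145.
Since P_1P_3² = 296 ≥ 145 + 29 = 174, the angle opposite P_1P_3 is not acute, so the smallest enclosing circle has P_1P_3 as diameter.
Centre = midpoint of P_1P_3 = (0, 3), r² = 296/4 = 74.
The points at distance exactly r from the centre are P_1, P_3 — 2 points.

P_1, P_3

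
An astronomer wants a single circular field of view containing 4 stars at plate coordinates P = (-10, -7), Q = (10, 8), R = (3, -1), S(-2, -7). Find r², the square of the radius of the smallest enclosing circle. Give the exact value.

156.25

The minimum enclosing circle of a finite set is fixed by two of the points (as a diameter) or three (as a circumcircle).
The farthest pair is P–Q with squared distance 625. The circle on this segment as diameter has centre (0, 0.5) and r² = 625/4 = 156.25.
Check R: distance² to centre = 11.25 ≤ 156.25, so it lies inside.
All remaining points lie in this disk, and no smaller disk contains both endpoints, so this is the minimum enclosing circle.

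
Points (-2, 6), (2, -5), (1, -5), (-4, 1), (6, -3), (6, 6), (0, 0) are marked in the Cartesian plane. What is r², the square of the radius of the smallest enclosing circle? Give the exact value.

The minimum enclosing circle is determined by three boundary points: (-2, 6), (1, -5), (6, 6).
Their circumcentre is (2, 13/11) with r² = 4745/121.
The farthest remaining point (2, -5) is at distance² 4624/121 ≤ 4745/121.

4745/121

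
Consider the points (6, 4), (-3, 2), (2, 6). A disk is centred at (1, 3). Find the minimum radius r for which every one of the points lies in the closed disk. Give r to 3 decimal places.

5.099

The required radius is the distance from (1, 3) to the farthest point.
Squared distances: 26, 17, 10.
Maximum is 26, attained at (6, 4).
r = √26 ≈ 5.099.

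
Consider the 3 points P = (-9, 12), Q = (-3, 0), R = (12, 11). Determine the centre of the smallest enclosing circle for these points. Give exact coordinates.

(58/41, 398/41)

Side lengths²: PQ² = 180, PR² = 442, QR² = 346.
Since PR² = 442 < 346 + 180 = 526, the triangle is acute, so the smallest enclosing circle is the circumcircle.
Circumcentre = (58/41, 398/41), r² = 191165/1681.
Centre = (58/41, 398/41).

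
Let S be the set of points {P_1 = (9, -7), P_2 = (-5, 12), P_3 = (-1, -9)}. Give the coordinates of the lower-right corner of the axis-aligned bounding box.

x-range [-5, 9], y-range [-9, 12].
The lower-right corner is (9, -9).

(9, -9)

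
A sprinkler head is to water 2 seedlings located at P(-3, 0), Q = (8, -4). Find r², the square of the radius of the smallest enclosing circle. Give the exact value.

The smallest circle enclosing two points has them as diameter endpoints.
Centre = midpoint = (2.5, -2); r² = |PQ|²/4 = 137/4 = 34.25.

34.25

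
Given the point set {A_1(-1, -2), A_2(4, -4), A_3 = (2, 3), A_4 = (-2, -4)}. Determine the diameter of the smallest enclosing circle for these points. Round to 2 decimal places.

The minimum enclosing circle is determined by three boundary points: A_2, A_3, A_4.
Their circumcentre is (1, -15/14) with r² = 3445/196.
The farthest remaining point A_1 is at distance² 953/196 ≤ 3445/196.
Diameter = 2r = 2√(3445/196) ≈ 8.38.

8.38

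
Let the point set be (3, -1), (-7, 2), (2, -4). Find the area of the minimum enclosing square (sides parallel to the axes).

100

The bounding box has width 10 and height 6.
An axis-aligned square enclosing the set must have side ≥ max(width, height).
So the minimum side is max(10, 6) = 10.
Area = 10² = 100.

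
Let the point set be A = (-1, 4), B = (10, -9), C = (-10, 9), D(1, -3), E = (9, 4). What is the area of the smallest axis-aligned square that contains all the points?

400

The bounding box has width 20 and height 18.
An axis-aligned square enclosing the set must have side ≥ max(width, height).
So the minimum side is max(20, 18) = 20.
Area = 20² = 400.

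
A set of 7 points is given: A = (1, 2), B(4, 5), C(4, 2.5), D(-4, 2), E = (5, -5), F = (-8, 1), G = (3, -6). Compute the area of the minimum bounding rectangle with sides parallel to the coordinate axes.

x ranges over [-8, 5], width 13.
y ranges over [-6, 5], height 11.
Area = 13 × 11 = 143.

143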